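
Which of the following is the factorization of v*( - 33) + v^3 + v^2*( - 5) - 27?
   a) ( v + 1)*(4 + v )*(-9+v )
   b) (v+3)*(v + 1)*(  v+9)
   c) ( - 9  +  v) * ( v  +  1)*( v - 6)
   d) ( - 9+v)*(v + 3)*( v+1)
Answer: d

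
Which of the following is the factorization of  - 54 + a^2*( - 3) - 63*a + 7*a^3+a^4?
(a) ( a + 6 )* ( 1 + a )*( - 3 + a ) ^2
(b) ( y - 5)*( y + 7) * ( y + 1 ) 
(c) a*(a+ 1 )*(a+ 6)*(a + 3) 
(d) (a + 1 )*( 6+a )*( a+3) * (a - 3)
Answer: d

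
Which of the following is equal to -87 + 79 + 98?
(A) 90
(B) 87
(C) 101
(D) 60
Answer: A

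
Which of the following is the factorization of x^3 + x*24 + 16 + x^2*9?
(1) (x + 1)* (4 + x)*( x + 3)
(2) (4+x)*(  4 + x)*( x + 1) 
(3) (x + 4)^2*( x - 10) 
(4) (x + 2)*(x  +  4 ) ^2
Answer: 2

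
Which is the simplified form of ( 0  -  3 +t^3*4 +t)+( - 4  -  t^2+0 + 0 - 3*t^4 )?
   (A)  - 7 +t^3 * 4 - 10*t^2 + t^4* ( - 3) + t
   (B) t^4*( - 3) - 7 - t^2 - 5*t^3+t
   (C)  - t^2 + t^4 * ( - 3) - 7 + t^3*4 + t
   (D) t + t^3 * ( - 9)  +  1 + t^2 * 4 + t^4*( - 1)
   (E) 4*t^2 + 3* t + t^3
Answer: C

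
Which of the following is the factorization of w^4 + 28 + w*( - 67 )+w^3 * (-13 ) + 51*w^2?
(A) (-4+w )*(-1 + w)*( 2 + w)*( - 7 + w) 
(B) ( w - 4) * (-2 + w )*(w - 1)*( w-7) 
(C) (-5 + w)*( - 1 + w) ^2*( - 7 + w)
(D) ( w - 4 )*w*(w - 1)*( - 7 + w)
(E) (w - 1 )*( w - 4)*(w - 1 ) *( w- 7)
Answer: E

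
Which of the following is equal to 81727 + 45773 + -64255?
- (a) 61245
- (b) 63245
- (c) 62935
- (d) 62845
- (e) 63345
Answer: b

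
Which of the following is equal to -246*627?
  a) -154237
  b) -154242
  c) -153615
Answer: b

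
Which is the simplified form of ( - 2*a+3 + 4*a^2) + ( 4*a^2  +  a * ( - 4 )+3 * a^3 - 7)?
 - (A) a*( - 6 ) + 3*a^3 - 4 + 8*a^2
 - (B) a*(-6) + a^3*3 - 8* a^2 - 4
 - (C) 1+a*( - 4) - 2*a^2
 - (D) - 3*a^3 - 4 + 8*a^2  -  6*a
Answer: A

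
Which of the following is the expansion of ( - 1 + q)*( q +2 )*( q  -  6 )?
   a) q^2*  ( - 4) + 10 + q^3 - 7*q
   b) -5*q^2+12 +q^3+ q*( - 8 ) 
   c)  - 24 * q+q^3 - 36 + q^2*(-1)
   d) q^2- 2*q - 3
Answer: b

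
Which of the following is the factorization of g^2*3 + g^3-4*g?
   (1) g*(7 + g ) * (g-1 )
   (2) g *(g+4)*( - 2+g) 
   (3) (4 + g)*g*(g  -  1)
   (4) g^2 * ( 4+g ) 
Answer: 3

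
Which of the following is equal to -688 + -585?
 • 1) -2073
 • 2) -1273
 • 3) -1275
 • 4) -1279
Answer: 2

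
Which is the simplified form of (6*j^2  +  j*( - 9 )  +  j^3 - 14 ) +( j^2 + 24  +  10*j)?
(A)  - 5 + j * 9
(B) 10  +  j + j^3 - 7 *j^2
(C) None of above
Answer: C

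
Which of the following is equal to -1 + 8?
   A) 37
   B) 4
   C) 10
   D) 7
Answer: D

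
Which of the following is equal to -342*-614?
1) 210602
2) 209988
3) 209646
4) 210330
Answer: 2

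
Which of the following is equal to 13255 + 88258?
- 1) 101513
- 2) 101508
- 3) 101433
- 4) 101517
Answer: 1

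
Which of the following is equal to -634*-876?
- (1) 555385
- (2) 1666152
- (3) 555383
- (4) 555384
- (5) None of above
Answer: 4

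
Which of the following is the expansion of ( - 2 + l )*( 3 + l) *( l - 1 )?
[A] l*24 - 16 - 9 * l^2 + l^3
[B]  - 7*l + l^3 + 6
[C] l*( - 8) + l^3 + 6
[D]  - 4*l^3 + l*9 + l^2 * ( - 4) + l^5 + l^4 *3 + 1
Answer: B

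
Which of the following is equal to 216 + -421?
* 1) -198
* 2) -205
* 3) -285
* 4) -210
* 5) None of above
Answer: 2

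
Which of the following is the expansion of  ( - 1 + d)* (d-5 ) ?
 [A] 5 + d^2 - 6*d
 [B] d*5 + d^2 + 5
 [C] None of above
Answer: A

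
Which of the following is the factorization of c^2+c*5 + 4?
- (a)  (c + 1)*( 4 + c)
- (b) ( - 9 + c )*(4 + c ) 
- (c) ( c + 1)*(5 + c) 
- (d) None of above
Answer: a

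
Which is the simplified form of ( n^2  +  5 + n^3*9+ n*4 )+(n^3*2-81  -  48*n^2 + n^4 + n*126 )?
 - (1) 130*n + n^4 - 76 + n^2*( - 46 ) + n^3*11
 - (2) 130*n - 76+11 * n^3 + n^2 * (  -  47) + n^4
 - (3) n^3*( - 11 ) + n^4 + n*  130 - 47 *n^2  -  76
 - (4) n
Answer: 2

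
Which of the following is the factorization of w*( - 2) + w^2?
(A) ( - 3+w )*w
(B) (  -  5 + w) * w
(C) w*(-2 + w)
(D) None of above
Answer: C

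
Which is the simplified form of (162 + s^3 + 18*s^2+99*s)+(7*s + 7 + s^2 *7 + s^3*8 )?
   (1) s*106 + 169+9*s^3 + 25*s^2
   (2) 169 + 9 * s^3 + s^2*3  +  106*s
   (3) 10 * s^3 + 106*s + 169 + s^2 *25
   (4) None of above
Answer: 1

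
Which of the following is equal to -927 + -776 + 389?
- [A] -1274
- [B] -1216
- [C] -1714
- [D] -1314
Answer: D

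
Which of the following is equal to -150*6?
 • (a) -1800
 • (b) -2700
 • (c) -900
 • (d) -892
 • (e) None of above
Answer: c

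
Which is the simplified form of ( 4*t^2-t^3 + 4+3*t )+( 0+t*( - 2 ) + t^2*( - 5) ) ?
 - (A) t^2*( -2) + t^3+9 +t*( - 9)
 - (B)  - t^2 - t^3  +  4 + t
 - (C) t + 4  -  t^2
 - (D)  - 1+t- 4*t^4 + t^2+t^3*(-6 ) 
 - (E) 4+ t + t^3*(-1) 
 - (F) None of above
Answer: B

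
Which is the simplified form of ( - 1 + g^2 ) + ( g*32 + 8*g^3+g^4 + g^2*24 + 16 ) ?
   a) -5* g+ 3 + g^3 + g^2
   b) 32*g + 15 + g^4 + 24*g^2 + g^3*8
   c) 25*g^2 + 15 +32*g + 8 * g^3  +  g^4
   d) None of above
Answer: c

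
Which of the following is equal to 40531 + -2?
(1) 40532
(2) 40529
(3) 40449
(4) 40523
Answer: 2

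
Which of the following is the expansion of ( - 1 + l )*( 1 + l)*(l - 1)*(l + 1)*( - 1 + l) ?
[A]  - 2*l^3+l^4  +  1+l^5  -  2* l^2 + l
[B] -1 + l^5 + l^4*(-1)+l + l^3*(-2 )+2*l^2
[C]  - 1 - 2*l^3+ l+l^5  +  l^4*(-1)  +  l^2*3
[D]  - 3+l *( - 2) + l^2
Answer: B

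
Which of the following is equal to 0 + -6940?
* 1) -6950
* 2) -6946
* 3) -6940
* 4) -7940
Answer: 3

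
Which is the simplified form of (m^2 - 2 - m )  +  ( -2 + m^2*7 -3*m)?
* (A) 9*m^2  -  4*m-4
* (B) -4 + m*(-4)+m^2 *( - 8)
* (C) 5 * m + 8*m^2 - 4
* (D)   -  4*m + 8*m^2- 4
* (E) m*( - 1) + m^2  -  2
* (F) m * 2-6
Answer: D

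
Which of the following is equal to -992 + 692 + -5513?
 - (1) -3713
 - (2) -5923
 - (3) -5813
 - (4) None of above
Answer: 3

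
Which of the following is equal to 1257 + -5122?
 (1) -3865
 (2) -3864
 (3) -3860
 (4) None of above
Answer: 1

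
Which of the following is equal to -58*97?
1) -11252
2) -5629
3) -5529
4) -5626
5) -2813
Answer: 4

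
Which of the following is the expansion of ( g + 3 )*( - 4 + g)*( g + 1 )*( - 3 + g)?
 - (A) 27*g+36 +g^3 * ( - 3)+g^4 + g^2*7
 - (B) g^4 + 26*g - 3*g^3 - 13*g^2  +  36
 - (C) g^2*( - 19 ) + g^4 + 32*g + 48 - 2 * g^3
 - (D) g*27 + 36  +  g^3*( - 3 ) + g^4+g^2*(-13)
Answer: D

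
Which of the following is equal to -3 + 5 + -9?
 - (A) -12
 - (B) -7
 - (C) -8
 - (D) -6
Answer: B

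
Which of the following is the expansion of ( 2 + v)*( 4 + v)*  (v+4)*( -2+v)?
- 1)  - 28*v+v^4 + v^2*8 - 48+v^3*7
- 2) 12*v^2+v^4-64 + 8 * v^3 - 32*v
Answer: 2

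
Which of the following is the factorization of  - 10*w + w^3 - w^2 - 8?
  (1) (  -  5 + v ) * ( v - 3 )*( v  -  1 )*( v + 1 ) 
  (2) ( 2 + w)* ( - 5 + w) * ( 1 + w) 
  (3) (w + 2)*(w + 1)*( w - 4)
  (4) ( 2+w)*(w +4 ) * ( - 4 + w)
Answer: 3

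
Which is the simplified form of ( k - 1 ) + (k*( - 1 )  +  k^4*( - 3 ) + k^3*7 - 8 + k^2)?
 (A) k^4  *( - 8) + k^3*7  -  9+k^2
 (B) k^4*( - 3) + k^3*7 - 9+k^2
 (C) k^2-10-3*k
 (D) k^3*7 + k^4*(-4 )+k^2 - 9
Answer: B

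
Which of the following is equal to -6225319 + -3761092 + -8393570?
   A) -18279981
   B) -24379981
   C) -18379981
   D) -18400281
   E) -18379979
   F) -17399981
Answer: C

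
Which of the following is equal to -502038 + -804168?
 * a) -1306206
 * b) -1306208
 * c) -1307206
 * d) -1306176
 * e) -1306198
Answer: a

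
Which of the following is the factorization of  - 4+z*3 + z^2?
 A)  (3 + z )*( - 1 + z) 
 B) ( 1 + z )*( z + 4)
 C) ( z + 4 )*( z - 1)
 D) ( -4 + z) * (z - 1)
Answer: C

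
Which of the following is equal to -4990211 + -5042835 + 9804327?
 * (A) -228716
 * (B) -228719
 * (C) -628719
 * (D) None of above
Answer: B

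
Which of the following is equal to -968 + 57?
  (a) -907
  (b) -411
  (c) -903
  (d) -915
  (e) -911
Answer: e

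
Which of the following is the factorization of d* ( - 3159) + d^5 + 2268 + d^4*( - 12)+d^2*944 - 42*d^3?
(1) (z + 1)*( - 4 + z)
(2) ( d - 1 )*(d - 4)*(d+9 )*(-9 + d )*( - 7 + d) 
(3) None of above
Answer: 2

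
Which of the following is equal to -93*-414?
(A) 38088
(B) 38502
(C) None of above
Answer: B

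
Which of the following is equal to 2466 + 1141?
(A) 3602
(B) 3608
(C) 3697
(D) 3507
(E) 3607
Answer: E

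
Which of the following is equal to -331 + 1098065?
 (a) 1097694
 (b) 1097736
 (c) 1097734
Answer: c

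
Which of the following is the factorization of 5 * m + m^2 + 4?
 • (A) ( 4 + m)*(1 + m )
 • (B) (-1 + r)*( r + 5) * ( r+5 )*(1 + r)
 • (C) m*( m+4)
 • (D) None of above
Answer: A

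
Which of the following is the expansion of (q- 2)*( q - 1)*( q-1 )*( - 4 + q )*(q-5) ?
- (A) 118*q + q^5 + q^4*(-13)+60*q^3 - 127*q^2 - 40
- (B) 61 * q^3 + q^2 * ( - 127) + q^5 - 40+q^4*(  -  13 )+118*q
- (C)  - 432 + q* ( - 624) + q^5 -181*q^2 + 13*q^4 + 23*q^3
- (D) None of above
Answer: B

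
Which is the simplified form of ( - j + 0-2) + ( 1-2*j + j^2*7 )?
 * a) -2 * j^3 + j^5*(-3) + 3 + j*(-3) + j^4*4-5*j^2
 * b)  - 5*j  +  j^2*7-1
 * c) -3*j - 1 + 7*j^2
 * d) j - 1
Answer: c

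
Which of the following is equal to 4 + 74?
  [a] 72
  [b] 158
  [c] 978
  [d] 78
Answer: d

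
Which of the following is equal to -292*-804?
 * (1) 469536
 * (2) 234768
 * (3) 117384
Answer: 2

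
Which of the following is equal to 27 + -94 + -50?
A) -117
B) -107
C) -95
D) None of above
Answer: A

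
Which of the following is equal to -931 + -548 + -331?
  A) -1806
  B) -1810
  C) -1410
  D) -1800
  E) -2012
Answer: B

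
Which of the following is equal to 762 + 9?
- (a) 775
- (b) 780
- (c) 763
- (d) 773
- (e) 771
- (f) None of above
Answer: e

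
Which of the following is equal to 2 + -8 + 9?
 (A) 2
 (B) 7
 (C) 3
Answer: C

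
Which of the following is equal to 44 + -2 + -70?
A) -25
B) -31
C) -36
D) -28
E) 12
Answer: D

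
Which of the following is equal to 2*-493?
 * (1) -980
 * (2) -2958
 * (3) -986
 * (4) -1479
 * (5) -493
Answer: 3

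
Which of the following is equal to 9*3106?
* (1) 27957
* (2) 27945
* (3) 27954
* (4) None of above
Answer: 3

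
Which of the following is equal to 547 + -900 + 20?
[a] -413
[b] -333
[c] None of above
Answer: b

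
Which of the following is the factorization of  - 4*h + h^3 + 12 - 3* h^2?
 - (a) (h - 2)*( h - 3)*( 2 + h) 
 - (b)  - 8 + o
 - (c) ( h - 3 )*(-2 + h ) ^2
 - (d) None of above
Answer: a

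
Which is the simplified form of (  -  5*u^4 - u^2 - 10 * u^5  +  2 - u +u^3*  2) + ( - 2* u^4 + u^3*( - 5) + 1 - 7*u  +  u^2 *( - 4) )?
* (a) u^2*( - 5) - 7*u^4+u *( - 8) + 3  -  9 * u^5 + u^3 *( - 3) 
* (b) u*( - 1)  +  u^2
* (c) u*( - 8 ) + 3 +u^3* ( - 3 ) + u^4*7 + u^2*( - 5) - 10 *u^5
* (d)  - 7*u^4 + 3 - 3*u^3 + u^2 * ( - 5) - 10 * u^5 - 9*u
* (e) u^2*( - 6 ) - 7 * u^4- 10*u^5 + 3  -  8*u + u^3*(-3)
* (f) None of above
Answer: f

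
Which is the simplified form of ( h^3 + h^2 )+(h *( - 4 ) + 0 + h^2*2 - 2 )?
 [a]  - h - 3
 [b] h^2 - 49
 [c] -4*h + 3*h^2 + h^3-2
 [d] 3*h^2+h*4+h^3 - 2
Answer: c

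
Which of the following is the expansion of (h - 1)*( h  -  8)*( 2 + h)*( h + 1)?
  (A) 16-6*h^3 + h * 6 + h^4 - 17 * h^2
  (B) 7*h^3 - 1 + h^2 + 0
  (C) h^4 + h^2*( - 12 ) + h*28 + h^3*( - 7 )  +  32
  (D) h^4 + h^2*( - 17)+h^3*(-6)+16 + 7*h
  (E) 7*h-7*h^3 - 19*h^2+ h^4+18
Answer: A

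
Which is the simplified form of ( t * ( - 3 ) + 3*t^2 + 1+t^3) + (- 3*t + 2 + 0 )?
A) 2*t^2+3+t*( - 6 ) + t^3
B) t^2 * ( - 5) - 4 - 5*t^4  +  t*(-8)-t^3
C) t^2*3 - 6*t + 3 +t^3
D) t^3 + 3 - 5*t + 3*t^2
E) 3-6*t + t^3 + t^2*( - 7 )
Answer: C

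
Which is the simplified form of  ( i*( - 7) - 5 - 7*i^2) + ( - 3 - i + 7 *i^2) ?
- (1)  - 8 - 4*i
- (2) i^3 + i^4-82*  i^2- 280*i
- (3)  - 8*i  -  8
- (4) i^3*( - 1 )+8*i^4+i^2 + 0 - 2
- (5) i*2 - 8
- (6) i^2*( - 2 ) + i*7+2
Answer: 3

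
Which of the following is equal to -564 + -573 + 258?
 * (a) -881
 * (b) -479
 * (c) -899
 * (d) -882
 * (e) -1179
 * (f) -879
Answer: f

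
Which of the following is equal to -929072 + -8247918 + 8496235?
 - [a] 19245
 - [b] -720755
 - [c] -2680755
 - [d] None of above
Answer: d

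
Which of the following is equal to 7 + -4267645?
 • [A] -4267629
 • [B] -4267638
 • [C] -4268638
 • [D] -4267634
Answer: B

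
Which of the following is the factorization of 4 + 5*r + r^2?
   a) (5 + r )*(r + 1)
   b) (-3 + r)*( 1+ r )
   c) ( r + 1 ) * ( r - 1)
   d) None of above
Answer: d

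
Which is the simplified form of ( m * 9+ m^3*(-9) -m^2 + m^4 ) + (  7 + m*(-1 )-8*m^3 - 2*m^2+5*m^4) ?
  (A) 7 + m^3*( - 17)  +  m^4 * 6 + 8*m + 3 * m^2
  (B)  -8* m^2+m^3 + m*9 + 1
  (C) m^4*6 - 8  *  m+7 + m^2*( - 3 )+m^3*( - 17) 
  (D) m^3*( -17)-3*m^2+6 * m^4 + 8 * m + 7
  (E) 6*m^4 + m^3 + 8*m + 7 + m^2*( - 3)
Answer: D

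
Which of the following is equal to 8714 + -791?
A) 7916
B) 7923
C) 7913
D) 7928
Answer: B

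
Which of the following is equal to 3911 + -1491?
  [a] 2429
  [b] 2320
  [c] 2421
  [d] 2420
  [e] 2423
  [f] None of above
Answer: d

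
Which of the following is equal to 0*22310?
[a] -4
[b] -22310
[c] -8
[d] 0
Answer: d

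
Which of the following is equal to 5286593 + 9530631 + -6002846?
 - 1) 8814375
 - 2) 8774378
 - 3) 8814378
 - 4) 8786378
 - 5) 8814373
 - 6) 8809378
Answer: 3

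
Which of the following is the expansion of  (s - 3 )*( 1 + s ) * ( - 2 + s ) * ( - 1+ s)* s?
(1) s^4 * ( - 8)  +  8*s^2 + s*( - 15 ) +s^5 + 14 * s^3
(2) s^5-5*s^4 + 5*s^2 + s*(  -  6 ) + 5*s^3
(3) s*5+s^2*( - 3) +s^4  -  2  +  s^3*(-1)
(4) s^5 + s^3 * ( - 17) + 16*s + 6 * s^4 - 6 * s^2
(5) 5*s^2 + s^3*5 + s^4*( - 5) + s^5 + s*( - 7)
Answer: 2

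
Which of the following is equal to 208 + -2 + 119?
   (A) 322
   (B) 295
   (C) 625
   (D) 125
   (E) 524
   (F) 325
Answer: F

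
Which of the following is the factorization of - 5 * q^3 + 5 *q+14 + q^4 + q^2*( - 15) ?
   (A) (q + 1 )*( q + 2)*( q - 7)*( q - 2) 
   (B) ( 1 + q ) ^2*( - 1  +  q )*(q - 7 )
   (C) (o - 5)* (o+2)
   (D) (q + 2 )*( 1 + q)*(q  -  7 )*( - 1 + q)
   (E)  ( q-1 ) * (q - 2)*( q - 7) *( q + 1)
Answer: D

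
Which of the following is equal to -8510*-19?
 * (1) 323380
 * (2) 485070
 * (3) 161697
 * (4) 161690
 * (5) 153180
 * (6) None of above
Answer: 4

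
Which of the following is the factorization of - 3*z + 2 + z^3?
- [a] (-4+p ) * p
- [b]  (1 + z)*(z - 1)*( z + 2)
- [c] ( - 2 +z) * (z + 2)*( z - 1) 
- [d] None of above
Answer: d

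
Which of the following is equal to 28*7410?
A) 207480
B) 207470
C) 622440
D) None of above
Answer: A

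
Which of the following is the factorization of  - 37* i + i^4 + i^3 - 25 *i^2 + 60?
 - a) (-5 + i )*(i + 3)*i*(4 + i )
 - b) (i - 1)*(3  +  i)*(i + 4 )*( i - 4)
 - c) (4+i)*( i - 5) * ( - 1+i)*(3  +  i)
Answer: c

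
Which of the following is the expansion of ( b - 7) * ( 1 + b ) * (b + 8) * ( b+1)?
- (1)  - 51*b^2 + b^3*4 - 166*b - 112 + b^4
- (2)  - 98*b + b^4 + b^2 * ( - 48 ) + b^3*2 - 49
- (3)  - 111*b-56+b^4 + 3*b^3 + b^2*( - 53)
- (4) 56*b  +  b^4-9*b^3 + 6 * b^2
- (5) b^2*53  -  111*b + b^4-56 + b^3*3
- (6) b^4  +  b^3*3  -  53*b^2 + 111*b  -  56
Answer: 3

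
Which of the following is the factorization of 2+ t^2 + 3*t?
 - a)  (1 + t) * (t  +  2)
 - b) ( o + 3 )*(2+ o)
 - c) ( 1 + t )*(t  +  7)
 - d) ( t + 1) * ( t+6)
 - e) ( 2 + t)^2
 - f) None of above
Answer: a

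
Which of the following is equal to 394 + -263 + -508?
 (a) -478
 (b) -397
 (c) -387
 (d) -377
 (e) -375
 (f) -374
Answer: d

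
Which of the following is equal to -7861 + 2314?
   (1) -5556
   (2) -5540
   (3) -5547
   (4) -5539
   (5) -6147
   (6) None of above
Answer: 3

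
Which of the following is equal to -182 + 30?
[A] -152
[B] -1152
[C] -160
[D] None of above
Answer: A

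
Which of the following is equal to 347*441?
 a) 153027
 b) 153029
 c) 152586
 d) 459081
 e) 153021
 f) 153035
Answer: a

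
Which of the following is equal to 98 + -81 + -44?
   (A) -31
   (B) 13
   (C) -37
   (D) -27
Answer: D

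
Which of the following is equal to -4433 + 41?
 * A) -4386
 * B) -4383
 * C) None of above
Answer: C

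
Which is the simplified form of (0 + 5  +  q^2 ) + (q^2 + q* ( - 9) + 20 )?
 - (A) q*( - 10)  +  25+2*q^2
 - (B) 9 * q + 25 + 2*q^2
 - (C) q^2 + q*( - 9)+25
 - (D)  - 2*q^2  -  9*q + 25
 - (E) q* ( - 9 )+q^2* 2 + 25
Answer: E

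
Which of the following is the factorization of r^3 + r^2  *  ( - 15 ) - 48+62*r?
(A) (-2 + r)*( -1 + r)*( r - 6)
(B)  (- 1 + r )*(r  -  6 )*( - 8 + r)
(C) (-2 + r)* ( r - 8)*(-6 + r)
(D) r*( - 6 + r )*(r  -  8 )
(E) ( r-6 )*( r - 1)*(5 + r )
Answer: B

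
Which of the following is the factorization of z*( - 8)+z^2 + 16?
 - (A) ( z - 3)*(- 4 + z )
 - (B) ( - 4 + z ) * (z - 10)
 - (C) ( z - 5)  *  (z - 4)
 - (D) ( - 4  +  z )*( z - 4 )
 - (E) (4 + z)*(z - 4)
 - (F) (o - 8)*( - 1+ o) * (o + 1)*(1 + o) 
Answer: D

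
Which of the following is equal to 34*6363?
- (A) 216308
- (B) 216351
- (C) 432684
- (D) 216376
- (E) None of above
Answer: E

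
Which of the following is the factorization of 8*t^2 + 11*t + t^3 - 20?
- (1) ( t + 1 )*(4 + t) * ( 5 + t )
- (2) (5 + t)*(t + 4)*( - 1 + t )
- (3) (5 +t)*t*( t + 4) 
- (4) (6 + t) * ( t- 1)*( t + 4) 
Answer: 2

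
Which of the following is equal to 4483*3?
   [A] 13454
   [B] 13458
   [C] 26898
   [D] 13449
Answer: D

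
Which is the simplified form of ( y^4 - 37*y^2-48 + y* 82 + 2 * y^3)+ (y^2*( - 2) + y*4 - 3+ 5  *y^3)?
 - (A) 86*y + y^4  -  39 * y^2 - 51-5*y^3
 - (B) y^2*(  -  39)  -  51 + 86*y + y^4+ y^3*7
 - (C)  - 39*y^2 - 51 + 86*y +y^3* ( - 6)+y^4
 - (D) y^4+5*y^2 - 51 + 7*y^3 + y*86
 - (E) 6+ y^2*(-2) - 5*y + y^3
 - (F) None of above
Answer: B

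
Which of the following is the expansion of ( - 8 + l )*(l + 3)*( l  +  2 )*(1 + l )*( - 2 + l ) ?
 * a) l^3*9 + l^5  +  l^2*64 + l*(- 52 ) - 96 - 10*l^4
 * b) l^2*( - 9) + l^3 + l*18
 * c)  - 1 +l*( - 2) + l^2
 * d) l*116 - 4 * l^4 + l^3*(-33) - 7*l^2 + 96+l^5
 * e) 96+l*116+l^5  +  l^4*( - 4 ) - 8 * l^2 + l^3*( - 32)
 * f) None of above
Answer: f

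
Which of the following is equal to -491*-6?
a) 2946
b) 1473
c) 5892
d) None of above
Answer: a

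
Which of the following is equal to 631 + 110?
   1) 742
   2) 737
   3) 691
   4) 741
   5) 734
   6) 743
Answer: 4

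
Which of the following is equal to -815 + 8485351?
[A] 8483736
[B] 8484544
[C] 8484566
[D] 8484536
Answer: D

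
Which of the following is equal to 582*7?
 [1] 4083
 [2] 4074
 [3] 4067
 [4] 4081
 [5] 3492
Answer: 2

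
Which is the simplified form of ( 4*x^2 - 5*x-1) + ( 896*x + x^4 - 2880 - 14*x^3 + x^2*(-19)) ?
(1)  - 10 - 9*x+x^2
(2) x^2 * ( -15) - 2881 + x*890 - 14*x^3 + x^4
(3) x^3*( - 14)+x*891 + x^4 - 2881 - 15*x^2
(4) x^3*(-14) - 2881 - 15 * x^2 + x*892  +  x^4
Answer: 3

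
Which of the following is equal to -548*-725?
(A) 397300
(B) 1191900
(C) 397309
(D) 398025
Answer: A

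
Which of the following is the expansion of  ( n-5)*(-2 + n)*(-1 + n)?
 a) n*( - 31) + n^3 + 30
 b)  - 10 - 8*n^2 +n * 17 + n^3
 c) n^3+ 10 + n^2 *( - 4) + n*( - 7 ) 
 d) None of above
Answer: b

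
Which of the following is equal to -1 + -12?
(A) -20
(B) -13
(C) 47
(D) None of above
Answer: B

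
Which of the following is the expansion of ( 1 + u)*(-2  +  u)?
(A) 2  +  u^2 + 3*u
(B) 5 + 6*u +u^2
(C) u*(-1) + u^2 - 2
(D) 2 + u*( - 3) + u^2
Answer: C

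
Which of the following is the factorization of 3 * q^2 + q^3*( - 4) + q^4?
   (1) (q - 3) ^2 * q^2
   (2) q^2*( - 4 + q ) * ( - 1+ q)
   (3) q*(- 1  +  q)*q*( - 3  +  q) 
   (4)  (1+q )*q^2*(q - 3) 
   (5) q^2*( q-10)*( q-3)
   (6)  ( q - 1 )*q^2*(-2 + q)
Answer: 3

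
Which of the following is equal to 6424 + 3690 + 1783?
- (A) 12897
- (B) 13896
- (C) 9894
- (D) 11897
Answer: D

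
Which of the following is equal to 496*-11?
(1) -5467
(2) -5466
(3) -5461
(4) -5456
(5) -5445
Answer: 4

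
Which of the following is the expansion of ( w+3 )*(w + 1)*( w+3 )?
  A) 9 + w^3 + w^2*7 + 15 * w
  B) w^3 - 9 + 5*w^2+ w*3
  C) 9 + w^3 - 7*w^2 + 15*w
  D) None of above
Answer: A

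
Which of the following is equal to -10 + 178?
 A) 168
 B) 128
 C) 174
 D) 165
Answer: A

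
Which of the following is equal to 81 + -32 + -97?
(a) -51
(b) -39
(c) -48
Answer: c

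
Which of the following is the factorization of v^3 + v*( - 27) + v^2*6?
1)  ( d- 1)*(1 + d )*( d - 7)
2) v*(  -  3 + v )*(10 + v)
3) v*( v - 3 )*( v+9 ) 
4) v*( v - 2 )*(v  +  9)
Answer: 3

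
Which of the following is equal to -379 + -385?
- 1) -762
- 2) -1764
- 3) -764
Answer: 3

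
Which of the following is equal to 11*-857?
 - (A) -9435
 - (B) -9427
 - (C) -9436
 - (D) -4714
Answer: B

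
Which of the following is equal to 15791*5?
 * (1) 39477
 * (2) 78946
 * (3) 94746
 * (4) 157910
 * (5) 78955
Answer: 5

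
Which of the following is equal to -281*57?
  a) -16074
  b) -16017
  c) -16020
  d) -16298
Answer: b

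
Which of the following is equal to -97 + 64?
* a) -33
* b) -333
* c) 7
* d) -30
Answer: a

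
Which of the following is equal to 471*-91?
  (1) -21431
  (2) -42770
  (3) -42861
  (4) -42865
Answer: 3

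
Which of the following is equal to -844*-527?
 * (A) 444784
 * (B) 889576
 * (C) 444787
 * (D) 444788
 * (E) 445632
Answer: D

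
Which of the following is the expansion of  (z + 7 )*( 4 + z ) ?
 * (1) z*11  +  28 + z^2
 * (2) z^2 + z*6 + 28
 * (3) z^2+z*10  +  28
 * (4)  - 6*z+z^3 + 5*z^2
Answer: 1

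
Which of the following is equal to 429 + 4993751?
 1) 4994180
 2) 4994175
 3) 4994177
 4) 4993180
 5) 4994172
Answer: 1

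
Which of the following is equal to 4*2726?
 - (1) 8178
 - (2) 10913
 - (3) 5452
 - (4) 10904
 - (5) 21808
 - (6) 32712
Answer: 4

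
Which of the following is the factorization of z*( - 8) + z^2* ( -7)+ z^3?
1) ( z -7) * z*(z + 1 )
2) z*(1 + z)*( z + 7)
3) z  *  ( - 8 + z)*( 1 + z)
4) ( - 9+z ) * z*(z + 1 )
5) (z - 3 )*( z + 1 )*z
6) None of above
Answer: 3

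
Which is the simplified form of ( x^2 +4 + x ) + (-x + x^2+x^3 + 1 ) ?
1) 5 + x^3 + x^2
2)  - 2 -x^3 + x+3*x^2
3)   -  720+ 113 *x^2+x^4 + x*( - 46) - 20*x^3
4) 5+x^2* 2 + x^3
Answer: 4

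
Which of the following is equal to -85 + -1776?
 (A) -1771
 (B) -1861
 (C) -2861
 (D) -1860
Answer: B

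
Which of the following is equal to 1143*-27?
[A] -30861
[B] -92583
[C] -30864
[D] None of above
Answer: A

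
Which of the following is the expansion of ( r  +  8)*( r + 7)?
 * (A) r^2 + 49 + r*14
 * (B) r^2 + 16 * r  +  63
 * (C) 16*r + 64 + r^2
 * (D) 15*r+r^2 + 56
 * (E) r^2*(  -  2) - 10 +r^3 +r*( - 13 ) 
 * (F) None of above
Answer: D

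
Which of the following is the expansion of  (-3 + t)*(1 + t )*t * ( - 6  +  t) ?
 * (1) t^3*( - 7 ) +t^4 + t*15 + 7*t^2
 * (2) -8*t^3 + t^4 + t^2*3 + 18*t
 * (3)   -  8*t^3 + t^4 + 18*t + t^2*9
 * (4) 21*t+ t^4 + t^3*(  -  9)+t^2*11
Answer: 3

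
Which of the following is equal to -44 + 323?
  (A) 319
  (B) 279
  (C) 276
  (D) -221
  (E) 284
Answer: B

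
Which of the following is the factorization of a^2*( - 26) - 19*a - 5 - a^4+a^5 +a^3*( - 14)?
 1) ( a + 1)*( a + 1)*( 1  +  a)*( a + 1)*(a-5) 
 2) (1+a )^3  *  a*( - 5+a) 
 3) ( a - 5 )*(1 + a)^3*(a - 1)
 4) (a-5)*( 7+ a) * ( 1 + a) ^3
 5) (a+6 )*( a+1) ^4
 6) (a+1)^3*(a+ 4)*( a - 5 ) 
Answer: 1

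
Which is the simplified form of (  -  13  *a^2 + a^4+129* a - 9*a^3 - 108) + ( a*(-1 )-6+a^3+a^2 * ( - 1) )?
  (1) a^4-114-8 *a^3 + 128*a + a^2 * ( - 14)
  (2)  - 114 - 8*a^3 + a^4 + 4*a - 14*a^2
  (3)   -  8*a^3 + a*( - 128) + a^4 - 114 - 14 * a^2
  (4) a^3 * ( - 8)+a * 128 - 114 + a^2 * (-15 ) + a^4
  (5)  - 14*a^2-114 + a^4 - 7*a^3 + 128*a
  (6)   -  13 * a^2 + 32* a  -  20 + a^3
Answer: 1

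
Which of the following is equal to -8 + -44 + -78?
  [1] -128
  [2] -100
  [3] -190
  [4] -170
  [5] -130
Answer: 5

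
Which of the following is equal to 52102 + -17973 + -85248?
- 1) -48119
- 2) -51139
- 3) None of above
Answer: 3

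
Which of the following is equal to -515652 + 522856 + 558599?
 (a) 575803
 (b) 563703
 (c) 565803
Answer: c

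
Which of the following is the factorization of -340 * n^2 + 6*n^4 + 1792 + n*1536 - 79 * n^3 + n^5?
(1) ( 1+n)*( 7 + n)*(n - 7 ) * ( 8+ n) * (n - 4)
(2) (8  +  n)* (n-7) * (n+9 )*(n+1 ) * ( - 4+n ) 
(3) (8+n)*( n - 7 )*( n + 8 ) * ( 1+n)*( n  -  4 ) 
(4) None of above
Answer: 3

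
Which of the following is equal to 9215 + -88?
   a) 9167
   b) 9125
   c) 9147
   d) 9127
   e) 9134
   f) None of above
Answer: d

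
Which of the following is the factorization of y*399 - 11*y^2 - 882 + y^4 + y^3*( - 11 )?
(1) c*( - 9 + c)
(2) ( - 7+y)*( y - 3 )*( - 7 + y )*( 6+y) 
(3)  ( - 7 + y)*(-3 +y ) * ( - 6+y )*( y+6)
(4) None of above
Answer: 2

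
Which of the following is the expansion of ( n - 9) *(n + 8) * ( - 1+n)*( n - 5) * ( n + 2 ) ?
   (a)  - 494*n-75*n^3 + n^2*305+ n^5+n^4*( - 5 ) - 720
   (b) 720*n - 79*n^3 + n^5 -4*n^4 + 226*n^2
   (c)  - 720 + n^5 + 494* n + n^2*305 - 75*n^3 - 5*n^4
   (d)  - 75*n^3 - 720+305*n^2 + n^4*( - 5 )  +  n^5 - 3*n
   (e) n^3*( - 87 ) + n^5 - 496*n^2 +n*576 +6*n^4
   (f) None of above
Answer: c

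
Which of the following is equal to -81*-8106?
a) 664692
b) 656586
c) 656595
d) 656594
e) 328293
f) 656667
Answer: b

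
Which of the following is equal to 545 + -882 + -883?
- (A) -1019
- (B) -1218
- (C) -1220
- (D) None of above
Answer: C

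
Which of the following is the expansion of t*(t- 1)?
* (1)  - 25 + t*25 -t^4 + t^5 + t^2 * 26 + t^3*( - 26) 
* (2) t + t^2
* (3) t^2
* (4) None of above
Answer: 4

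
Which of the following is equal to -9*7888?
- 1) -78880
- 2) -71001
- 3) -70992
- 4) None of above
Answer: 3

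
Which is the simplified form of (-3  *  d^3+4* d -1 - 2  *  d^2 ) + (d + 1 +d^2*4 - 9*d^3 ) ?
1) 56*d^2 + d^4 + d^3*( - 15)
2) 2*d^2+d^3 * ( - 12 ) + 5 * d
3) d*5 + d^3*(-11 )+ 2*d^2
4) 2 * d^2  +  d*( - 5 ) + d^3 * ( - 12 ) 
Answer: 2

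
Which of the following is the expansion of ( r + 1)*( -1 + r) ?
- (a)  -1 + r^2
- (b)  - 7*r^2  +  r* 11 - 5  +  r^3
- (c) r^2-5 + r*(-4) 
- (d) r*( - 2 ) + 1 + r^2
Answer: a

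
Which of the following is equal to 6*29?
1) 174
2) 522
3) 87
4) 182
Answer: 1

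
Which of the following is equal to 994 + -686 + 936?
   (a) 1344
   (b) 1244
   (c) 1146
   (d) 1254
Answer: b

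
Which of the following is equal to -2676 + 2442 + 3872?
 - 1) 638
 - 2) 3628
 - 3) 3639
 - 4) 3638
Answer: 4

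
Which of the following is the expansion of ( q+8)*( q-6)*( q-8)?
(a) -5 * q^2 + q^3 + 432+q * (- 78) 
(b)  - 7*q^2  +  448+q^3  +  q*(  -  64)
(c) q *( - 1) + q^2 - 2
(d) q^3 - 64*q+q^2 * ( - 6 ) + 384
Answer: d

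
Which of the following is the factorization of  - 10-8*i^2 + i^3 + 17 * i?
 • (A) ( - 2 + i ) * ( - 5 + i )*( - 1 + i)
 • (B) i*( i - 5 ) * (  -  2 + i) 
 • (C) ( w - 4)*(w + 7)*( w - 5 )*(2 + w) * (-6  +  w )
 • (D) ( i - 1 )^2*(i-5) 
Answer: A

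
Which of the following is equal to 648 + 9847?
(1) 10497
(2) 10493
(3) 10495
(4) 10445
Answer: 3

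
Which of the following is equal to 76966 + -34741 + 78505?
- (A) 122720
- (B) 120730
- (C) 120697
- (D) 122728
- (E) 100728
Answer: B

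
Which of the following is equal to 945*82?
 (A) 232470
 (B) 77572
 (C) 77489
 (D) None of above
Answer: D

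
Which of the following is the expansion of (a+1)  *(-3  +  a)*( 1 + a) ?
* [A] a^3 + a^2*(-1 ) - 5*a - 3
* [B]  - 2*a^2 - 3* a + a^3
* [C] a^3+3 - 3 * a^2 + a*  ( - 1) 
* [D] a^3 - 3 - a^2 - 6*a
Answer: A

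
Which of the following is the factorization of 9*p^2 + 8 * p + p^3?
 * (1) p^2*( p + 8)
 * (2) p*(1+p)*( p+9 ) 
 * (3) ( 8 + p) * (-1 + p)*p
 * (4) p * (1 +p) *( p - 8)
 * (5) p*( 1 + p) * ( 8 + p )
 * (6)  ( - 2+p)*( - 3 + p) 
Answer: 5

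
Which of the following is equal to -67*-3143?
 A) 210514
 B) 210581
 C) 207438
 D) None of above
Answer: B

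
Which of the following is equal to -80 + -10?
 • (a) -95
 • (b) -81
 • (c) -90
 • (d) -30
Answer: c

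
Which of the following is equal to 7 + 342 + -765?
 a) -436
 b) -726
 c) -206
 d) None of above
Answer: d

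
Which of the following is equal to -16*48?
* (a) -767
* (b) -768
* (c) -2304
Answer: b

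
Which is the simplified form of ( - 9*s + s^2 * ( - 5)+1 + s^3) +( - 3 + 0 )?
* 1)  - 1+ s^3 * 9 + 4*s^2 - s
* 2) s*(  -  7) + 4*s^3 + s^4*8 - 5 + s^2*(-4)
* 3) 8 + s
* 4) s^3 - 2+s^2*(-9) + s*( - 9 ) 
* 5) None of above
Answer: 5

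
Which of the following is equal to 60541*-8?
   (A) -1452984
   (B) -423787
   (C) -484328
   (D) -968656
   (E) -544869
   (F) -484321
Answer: C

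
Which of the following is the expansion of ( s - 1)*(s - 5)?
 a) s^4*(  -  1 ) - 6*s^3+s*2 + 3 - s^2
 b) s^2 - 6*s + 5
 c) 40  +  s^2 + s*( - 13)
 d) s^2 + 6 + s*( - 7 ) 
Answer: b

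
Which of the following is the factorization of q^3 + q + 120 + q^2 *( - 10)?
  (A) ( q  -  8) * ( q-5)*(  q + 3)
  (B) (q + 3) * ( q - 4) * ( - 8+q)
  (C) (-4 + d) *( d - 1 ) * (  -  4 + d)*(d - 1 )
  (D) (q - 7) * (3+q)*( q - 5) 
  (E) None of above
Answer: A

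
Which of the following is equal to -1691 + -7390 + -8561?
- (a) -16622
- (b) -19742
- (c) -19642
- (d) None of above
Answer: d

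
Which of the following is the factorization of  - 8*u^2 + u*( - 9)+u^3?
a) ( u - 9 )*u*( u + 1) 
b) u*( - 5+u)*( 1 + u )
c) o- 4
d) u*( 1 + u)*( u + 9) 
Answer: a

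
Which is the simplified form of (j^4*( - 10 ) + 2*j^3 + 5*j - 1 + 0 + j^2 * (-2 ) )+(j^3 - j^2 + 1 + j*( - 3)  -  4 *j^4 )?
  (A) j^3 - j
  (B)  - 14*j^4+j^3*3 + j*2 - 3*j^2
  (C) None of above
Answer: B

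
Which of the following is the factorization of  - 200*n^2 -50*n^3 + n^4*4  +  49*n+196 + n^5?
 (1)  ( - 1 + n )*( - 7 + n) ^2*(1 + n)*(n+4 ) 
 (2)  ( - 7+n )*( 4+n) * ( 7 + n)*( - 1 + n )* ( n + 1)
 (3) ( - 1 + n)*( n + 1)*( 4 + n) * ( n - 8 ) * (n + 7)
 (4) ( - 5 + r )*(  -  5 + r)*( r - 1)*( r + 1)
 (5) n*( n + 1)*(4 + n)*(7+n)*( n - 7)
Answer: 2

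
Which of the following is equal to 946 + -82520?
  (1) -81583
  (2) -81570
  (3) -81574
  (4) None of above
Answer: 3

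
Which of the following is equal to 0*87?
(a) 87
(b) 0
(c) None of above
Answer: b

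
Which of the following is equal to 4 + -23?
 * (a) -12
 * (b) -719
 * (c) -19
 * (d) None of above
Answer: c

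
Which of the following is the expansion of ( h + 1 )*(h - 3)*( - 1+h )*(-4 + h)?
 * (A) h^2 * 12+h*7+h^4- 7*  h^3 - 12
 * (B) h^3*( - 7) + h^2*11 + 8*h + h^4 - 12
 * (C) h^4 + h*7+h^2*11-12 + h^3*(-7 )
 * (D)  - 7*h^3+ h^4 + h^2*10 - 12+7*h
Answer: C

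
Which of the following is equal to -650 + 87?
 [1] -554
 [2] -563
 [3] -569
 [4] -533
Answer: 2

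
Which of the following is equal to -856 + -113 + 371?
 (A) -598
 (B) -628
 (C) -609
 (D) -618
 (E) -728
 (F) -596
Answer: A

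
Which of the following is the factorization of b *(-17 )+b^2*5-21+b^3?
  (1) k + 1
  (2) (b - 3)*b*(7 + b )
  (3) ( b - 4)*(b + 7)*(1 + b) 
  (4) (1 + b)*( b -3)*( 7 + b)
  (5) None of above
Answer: 4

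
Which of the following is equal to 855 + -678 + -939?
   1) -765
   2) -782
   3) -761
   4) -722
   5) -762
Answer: 5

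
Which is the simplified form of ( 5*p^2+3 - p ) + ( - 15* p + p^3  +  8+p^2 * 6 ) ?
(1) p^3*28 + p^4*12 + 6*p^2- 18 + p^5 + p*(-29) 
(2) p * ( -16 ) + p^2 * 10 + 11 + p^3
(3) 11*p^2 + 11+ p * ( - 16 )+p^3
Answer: 3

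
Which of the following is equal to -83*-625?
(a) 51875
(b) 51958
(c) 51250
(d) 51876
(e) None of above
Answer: a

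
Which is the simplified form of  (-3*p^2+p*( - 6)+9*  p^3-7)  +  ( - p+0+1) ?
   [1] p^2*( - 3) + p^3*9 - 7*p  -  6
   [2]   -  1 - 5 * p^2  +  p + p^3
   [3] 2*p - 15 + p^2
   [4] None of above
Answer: 1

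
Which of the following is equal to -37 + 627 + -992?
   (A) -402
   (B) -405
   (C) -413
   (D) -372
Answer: A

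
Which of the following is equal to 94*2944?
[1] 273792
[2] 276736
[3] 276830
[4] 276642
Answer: 2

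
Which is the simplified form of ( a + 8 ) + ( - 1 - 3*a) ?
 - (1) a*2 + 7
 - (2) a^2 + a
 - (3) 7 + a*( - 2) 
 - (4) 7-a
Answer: 3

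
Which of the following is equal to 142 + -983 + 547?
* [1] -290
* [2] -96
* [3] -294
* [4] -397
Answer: 3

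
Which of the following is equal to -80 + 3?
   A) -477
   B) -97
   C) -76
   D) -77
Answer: D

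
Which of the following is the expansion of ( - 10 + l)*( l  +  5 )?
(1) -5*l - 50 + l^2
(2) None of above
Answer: 1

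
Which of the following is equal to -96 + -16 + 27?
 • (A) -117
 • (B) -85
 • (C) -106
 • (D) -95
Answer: B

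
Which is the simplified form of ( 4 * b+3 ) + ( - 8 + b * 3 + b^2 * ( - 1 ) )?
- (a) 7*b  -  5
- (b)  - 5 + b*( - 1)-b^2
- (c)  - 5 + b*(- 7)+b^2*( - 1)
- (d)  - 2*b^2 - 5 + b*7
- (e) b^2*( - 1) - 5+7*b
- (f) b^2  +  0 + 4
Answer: e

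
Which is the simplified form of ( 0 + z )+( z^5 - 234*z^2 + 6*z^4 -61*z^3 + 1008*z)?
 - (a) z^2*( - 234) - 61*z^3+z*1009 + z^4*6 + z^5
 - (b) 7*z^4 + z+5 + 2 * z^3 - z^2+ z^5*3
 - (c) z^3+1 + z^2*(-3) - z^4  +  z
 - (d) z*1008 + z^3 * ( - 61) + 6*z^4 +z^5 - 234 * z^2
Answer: a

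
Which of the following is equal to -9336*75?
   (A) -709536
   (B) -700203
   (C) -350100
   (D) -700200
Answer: D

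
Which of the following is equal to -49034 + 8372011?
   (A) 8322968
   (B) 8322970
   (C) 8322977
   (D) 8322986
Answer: C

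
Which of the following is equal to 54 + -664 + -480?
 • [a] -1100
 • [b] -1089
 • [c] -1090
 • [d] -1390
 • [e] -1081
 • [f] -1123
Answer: c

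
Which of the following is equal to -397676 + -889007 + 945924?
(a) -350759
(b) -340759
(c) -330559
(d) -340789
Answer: b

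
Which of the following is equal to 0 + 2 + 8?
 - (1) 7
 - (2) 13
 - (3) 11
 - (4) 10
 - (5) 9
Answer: 4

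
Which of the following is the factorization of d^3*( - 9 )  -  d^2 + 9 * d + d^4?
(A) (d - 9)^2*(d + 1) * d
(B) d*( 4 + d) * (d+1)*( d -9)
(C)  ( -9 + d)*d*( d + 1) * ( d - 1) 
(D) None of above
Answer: C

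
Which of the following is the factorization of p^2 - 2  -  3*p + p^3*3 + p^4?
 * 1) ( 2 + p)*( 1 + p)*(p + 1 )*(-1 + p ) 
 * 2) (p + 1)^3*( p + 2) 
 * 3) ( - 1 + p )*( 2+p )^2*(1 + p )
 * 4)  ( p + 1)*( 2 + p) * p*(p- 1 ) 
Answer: 1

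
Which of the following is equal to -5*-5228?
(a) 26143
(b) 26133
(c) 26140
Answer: c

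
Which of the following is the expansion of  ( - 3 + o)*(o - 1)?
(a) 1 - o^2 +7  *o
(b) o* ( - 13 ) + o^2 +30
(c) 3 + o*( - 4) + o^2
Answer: c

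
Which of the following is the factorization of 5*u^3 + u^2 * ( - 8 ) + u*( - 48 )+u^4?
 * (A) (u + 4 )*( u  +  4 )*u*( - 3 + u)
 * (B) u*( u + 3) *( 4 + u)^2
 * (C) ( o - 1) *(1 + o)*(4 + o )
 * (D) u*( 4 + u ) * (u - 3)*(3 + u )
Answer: A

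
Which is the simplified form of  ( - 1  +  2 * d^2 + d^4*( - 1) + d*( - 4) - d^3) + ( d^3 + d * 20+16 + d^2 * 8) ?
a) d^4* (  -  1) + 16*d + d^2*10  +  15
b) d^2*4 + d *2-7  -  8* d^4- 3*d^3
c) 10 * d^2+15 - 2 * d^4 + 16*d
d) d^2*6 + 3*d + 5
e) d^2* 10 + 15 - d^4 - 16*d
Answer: a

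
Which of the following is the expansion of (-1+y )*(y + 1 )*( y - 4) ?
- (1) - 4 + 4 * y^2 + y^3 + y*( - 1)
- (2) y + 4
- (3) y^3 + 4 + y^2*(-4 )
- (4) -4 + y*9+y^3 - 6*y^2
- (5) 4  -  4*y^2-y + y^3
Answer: 5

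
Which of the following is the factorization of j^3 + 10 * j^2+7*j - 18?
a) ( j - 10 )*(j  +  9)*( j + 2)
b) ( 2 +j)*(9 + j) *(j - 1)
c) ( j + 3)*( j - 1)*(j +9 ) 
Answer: b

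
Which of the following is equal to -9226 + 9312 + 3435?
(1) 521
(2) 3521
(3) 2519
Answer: 2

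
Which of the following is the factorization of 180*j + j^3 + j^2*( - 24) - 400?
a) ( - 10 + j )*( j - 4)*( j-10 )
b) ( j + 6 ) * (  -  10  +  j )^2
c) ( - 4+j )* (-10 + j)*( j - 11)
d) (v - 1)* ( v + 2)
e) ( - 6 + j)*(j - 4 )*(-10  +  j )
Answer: a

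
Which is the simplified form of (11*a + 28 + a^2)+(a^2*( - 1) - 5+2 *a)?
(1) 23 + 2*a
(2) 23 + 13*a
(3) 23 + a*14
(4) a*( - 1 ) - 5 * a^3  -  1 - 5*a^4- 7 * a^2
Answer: 2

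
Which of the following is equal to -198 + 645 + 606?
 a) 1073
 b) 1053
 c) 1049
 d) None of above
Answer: b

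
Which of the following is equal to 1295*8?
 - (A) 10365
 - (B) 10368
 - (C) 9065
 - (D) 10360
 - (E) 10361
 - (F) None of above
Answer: D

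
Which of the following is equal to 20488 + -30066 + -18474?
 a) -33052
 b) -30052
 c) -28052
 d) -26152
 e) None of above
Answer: c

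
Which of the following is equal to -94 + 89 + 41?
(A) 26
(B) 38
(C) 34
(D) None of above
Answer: D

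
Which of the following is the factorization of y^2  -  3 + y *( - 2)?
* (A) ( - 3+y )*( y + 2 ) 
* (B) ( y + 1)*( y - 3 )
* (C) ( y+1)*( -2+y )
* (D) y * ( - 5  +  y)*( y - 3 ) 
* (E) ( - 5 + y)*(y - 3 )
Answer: B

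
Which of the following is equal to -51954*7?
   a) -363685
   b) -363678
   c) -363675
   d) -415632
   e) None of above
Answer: b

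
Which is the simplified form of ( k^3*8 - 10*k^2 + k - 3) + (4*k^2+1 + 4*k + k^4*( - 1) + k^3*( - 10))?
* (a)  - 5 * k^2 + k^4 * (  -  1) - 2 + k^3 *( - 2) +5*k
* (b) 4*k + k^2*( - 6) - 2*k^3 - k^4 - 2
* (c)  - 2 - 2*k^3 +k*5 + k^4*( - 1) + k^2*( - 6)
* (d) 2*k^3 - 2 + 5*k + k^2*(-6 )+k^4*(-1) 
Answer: c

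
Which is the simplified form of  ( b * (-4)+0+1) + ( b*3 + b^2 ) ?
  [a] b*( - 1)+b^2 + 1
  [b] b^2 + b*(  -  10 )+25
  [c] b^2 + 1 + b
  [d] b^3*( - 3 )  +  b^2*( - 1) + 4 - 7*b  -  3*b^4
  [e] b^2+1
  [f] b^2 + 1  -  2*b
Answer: a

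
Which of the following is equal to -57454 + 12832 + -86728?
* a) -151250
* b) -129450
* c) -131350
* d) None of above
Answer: c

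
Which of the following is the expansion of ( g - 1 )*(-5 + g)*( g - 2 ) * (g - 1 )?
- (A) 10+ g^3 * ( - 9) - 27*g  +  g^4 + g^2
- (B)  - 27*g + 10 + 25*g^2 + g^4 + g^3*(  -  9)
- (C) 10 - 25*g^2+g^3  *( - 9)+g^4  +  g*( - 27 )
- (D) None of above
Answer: B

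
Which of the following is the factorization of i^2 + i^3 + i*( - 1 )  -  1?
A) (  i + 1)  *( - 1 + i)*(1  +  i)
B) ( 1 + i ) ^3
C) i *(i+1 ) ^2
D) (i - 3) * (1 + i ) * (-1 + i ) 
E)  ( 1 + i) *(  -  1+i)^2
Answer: A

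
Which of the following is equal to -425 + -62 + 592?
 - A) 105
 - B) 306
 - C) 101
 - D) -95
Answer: A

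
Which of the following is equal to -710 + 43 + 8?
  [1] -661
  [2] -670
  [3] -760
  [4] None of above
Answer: 4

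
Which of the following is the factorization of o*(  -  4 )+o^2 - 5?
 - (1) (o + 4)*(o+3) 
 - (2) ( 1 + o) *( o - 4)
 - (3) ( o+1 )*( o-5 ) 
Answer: 3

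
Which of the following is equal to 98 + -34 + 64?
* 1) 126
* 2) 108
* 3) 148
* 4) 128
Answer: 4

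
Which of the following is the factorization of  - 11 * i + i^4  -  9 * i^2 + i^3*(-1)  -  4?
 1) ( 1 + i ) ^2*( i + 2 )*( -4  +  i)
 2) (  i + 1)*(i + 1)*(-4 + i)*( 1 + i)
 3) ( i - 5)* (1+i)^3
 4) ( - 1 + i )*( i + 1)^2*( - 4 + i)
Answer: 2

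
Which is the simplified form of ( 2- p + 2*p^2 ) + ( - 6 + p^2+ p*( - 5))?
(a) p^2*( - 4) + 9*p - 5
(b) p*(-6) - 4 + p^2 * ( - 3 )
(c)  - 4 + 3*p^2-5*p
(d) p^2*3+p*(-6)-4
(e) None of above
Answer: d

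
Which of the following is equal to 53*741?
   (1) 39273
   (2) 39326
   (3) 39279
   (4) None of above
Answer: 1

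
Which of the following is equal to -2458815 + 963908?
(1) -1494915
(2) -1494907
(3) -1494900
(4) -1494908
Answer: 2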